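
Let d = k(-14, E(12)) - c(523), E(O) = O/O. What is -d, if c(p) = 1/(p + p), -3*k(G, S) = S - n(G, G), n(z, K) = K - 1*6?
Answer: 7323/1046 ≈ 7.0010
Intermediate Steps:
E(O) = 1
n(z, K) = -6 + K (n(z, K) = K - 6 = -6 + K)
k(G, S) = -2 - S/3 + G/3 (k(G, S) = -(S - (-6 + G))/3 = -(S + (6 - G))/3 = -(6 + S - G)/3 = -2 - S/3 + G/3)
c(p) = 1/(2*p)
d = -7323/1046 (d = (-2 - ⅓*1 + (⅓)*(-14)) - 1/(2*523) = (-2 - ⅓ - 14/3) - 1/(2*523) = -7 - 1*1/1046 = -7 - 1/1046 = -7323/1046 ≈ -7.0010)
-d = -1*(-7323/1046) = 7323/1046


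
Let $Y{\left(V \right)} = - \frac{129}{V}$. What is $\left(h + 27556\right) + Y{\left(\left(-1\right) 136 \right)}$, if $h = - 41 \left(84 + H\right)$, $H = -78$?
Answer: $\frac{3714289}{136} \approx 27311.0$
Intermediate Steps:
$h = -246$ ($h = - 41 \left(84 - 78\right) = \left(-41\right) 6 = -246$)
$\left(h + 27556\right) + Y{\left(\left(-1\right) 136 \right)} = \left(-246 + 27556\right) - \frac{129}{\left(-1\right) 136} = 27310 - \frac{129}{-136} = 27310 - - \frac{129}{136} = 27310 + \frac{129}{136} = \frac{3714289}{136}$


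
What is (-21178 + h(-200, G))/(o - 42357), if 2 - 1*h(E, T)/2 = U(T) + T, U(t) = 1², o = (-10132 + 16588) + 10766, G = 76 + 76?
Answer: 4296/5027 ≈ 0.85459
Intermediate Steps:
G = 152
o = 17222 (o = 6456 + 10766 = 17222)
U(t) = 1
h(E, T) = 2 - 2*T (h(E, T) = 4 - 2*(1 + T) = 4 + (-2 - 2*T) = 2 - 2*T)
(-21178 + h(-200, G))/(o - 42357) = (-21178 + (2 - 2*152))/(17222 - 42357) = (-21178 + (2 - 304))/(-25135) = (-21178 - 302)*(-1/25135) = -21480*(-1/25135) = 4296/5027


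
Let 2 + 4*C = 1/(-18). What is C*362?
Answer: -6697/36 ≈ -186.03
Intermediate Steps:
C = -37/72 (C = -½ + (¼)/(-18) = -½ + (¼)*(-1/18) = -½ - 1/72 = -37/72 ≈ -0.51389)
C*362 = -37/72*362 = -6697/36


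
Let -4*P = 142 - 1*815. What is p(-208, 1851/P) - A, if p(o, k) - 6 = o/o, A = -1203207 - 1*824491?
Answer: 2027705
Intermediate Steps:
P = 673/4 (P = -(142 - 1*815)/4 = -(142 - 815)/4 = -1/4*(-673) = 673/4 ≈ 168.25)
A = -2027698 (A = -1203207 - 824491 = -2027698)
p(o, k) = 7 (p(o, k) = 6 + o/o = 6 + 1 = 7)
p(-208, 1851/P) - A = 7 - 1*(-2027698) = 7 + 2027698 = 2027705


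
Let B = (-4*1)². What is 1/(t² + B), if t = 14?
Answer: 1/212 ≈ 0.0047170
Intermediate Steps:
B = 16 (B = (-4)² = 16)
1/(t² + B) = 1/(14² + 16) = 1/(196 + 16) = 1/212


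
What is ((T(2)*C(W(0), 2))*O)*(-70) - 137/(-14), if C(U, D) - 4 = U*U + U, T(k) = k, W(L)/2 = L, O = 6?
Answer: -46903/14 ≈ -3350.2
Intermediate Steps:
W(L) = 2*L
C(U, D) = 4 + U + U² (C(U, D) = 4 + (U*U + U) = 4 + (U² + U) = 4 + (U + U²) = 4 + U + U²)
((T(2)*C(W(0), 2))*O)*(-70) - 137/(-14) = ((2*(4 + 2*0 + (2*0)²))*6)*(-70) - 137/(-14) = ((2*(4 + 0 + 0²))*6)*(-70) - 137*(-1/14) = ((2*(4 + 0 + 0))*6)*(-70) + 137/14 = ((2*4)*6)*(-70) + 137/14 = (8*6)*(-70) + 137/14 = 48*(-70) + 137/14 = -3360 + 137/14 = -46903/14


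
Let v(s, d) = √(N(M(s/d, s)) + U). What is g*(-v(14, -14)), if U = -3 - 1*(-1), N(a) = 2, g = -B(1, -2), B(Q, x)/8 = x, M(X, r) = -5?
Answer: 0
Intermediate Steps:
B(Q, x) = 8*x
g = 16 (g = -8*(-2) = -1*(-16) = 16)
U = -2 (U = -3 + 1 = -2)
v(s, d) = 0 (v(s, d) = √(2 - 2) = √0 = 0)
g*(-v(14, -14)) = 16*(-1*0) = 16*0 = 0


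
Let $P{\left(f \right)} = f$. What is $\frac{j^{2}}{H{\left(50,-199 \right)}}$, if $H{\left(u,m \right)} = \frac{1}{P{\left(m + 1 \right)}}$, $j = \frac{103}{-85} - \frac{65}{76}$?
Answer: $- \frac{17651958291}{20865800} \approx -845.98$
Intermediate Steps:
$j = - \frac{13353}{6460}$ ($j = 103 \left(- \frac{1}{85}\right) - \frac{65}{76} = - \frac{103}{85} - \frac{65}{76} = - \frac{13353}{6460} \approx -2.067$)
$H{\left(u,m \right)} = \frac{1}{1 + m}$ ($H{\left(u,m \right)} = \frac{1}{m + 1} = \frac{1}{1 + m}$)
$\frac{j^{2}}{H{\left(50,-199 \right)}} = \frac{\left(- \frac{13353}{6460}\right)^{2}}{\frac{1}{1 - 199}} = \frac{178302609}{41731600 \frac{1}{-198}} = \frac{178302609}{41731600 \left(- \frac{1}{198}\right)} = \frac{178302609}{41731600} \left(-198\right) = - \frac{17651958291}{20865800}$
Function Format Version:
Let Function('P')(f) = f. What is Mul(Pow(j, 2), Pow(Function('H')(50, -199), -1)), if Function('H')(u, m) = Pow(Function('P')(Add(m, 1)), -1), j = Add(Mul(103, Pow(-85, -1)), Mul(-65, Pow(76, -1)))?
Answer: Rational(-17651958291, 20865800) ≈ -845.98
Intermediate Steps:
j = Rational(-13353, 6460) (j = Add(Mul(103, Rational(-1, 85)), Mul(-65, Rational(1, 76))) = Add(Rational(-103, 85), Rational(-65, 76)) = Rational(-13353, 6460) ≈ -2.0670)
Function('H')(u, m) = Pow(Add(1, m), -1) (Function('H')(u, m) = Pow(Add(m, 1), -1) = Pow(Add(1, m), -1))
Mul(Pow(j, 2), Pow(Function('H')(50, -199), -1)) = Mul(Pow(Rational(-13353, 6460), 2), Pow(Pow(Add(1, -199), -1), -1)) = Mul(Rational(178302609, 41731600), Pow(Pow(-198, -1), -1)) = Mul(Rational(178302609, 41731600), Pow(Rational(-1, 198), -1)) = Mul(Rational(178302609, 41731600), -198) = Rational(-17651958291, 20865800)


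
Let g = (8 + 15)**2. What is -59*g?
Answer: -31211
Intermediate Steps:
g = 529 (g = 23**2 = 529)
-59*g = -59*529 = -31211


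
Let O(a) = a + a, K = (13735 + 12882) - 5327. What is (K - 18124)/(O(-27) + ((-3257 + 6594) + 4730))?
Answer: 3166/8013 ≈ 0.39511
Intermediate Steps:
K = 21290 (K = 26617 - 5327 = 21290)
O(a) = 2*a
(K - 18124)/(O(-27) + ((-3257 + 6594) + 4730)) = (21290 - 18124)/(2*(-27) + ((-3257 + 6594) + 4730)) = 3166/(-54 + (3337 + 4730)) = 3166/(-54 + 8067) = 3166/8013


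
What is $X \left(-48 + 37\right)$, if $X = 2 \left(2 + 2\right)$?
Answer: $-88$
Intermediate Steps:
$X = 8$ ($X = 2 \cdot 4 = 8$)
$X \left(-48 + 37\right) = 8 \left(-48 + 37\right) = 8 \left(-11\right) = -88$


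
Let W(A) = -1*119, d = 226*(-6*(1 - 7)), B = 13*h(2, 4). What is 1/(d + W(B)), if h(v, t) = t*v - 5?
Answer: 1/8017 ≈ 0.00012473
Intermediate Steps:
h(v, t) = -5 + t*v
B = 39 (B = 13*(-5 + 4*2) = 13*(-5 + 8) = 13*3 = 39)
d = 8136 (d = 226*(-6*(-6)) = 226*36 = 8136)
W(A) = -119
1/(d + W(B)) = 1/(8136 - 119) = 1/8017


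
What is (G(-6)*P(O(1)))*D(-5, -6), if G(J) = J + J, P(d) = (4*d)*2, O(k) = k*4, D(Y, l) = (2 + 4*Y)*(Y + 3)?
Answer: -13824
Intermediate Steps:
D(Y, l) = (2 + 4*Y)*(3 + Y)
O(k) = 4*k
P(d) = 8*d
G(J) = 2*J
(G(-6)*P(O(1)))*D(-5, -6) = ((2*(-6))*(8*(4*1)))*(6 + 4*(-5)**2 + 14*(-5)) = (-96*4)*(6 + 4*25 - 70) = (-12*32)*(6 + 100 - 70) = -384*36 = -13824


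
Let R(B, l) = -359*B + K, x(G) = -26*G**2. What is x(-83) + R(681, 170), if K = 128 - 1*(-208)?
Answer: -423257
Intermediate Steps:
K = 336 (K = 128 + 208 = 336)
R(B, l) = 336 - 359*B (R(B, l) = -359*B + 336 = 336 - 359*B)
x(-83) + R(681, 170) = -26*(-83)**2 + (336 - 359*681) = -26*6889 + (336 - 244479) = -179114 - 244143 = -423257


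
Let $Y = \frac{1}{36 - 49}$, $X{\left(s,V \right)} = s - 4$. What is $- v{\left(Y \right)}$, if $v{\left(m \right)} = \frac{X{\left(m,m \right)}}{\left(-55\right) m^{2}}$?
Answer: $- \frac{689}{55} \approx -12.527$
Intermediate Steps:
$X{\left(s,V \right)} = -4 + s$ ($X{\left(s,V \right)} = s - 4 = -4 + s$)
$Y = - \frac{1}{13}$ ($Y = \frac{1}{-13} = - \frac{1}{13} \approx -0.076923$)
$v{\left(m \right)} = - \frac{-4 + m}{55 m^{2}}$ ($v{\left(m \right)} = \frac{-4 + m}{\left(-55\right) m^{2}} = \left(-4 + m\right) \left(- \frac{1}{55 m^{2}}\right) = - \frac{-4 + m}{55 m^{2}}$)
$- v{\left(Y \right)} = - \frac{4 - - \frac{1}{13}}{55 \cdot \frac{1}{169}} = - \frac{169 \left(4 + \frac{1}{13}\right)}{55} = - \frac{169 \cdot 53}{55 \cdot 13} = \left(-1\right) \frac{689}{55} = - \frac{689}{55}$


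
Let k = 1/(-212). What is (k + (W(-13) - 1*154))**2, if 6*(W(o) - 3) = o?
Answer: 9490071889/404496 ≈ 23461.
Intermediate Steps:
W(o) = 3 + o/6
k = -1/212 ≈ -0.0047170
(k + (W(-13) - 1*154))**2 = (-1/212 + ((3 + (1/6)*(-13)) - 1*154))**2 = (-1/212 + ((3 - 13/6) - 154))**2 = (-1/212 + (5/6 - 154))**2 = (-1/212 - 919/6)**2 = (-97417/636)**2 = 9490071889/404496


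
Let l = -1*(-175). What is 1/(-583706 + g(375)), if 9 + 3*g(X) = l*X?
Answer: -1/561834 ≈ -1.7799e-6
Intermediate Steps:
l = 175
g(X) = -3 + 175*X/3 (g(X) = -3 + (175*X)/3 = -3 + 175*X/3)
1/(-583706 + g(375)) = 1/(-583706 + (-3 + (175/3)*375)) = 1/(-583706 + (-3 + 21875)) = 1/(-583706 + 21872) = 1/(-561834) = -1/561834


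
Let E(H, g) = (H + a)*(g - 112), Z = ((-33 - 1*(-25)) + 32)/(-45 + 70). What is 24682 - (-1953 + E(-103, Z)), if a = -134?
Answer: 7963/25 ≈ 318.52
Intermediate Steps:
Z = 24/25 (Z = ((-33 + 25) + 32)/25 = (-8 + 32)*(1/25) = 24*(1/25) = 24/25 ≈ 0.96000)
E(H, g) = (-134 + H)*(-112 + g) (E(H, g) = (H - 134)*(g - 112) = (-134 + H)*(-112 + g))
24682 - (-1953 + E(-103, Z)) = 24682 - (-1953 + (15008 - 134*24/25 - 112*(-103) - 103*24/25)) = 24682 - (-1953 + (15008 - 3216/25 + 11536 - 2472/25)) = 24682 - (-1953 + 657912/25) = 24682 - 1*609087/25 = 24682 - 609087/25 = 7963/25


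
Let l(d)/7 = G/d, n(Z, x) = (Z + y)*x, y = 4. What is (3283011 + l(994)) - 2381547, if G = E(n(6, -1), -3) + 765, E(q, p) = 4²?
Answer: 1802939/2 ≈ 9.0147e+5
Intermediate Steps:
n(Z, x) = x*(4 + Z) (n(Z, x) = (Z + 4)*x = (4 + Z)*x = x*(4 + Z))
E(q, p) = 16
G = 781 (G = 16 + 765 = 781)
l(d) = 5467/d (l(d) = 7*(781/d) = 5467/d)
(3283011 + l(994)) - 2381547 = (3283011 + 5467/994) - 2381547 = (3283011 + 5467*(1/994)) - 2381547 = (3283011 + 11/2) - 2381547 = 6566033/2 - 2381547 = 1802939/2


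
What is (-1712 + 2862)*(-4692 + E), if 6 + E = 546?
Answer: -4774800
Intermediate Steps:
E = 540 (E = -6 + 546 = 540)
(-1712 + 2862)*(-4692 + E) = (-1712 + 2862)*(-4692 + 540) = 1150*(-4152) = -4774800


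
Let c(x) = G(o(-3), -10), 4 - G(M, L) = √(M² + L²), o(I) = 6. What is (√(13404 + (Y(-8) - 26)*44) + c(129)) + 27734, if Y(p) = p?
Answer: 27738 - 2*√34 + 2*√2977 ≈ 27835.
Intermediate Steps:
G(M, L) = 4 - √(L² + M²) (G(M, L) = 4 - √(M² + L²) = 4 - √(L² + M²))
c(x) = 4 - 2*√34 (c(x) = 4 - √((-10)² + 6²) = 4 - √(100 + 36) = 4 - √136 = 4 - 2*√34)
(√(13404 + (Y(-8) - 26)*44) + c(129)) + 27734 = (√(13404 + (-8 - 26)*44) + (4 - 2*√34)) + 27734 = (√(13404 - 34*44) + (4 - 2*√34)) + 27734 = (√(13404 - 1496) + (4 - 2*√34)) + 27734 = (√11908 + (4 - 2*√34)) + 27734 = (2*√2977 + (4 - 2*√34)) + 27734 = (4 - 2*√34 + 2*√2977) + 27734 = 27738 - 2*√34 + 2*√2977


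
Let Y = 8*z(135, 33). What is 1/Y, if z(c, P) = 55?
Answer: 1/440 ≈ 0.0022727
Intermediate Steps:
Y = 440 (Y = 8*55 = 440)
1/Y = 1/440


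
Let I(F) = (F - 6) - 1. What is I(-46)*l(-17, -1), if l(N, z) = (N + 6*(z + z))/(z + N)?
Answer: -1537/18 ≈ -85.389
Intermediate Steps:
I(F) = -7 + F (I(F) = (-6 + F) - 1 = -7 + F)
l(N, z) = (N + 12*z)/(N + z) (l(N, z) = (N + 6*(2*z))/(N + z) = (N + 12*z)/(N + z))
I(-46)*l(-17, -1) = (-7 - 46)*((-17 + 12*(-1))/(-17 - 1)) = -53*(-17 - 12)/(-18) = -(-53)*(-29)/18 = -53*29/18 = -1537/18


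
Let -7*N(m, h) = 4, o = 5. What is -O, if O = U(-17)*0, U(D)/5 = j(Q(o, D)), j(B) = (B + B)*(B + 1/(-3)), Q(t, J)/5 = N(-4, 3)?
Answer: 0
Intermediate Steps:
N(m, h) = -4/7 (N(m, h) = -1/7*4 = -4/7)
Q(t, J) = -20/7 (Q(t, J) = 5*(-4/7) = -20/7)
j(B) = 2*B*(-1/3 + B) (j(B) = (2*B)*(B - 1/3) = (2*B)*(-1/3 + B) = 2*B*(-1/3 + B))
U(D) = 13400/147 (U(D) = 5*((2/3)*(-20/7)*(-1 + 3*(-20/7))) = 5*((2/3)*(-20/7)*(-1 - 60/7)) = 5*((2/3)*(-20/7)*(-67/7)) = 5*(2680/147) = 13400/147)
O = 0 (O = (13400/147)*0 = 0)
-O = -1*0 = 0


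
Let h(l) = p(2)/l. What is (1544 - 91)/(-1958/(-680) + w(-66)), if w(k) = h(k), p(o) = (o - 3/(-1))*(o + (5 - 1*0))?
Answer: 16302660/26357 ≈ 618.53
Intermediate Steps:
p(o) = (3 + o)*(5 + o) (p(o) = (o - 3*(-1))*(o + (5 + 0)) = (o + 3)*(o + 5) = (3 + o)*(5 + o))
h(l) = 35/l (h(l) = (15 + 2² + 8*2)/l = (15 + 4 + 16)/l = 35/l)
w(k) = 35/k
(1544 - 91)/(-1958/(-680) + w(-66)) = (1544 - 91)/(-1958/(-680) + 35/(-66)) = 1453/(-1958*(-1/680) + 35*(-1/66)) = 1453/(979/340 - 35/66) = 1453/(26357/11220) = 1453*(11220/26357) = 16302660/26357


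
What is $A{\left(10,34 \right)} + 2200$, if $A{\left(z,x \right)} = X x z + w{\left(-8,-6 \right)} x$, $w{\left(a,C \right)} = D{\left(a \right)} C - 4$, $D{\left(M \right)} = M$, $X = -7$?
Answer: $1316$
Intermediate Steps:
$w{\left(a,C \right)} = -4 + C a$ ($w{\left(a,C \right)} = a C - 4 = C a - 4 = -4 + C a$)
$A{\left(z,x \right)} = 44 x - 7 x z$ ($A{\left(z,x \right)} = - 7 x z + \left(-4 - -48\right) x = - 7 x z + \left(-4 + 48\right) x = - 7 x z + 44 x = 44 x - 7 x z$)
$A{\left(10,34 \right)} + 2200 = 34 \left(44 - 70\right) + 2200 = 34 \left(-26\right) + 2200 = -884 + 2200 = 1316$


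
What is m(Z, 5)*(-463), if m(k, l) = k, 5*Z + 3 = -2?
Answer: 463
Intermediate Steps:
Z = -1 (Z = -3/5 + (1/5)*(-2) = -3/5 - 2/5 = -1)
m(Z, 5)*(-463) = -1*(-463) = 463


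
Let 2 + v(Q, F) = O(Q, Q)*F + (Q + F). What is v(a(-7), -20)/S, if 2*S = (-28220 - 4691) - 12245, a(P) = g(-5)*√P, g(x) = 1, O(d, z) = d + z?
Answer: 11/11289 + 13*I*√7/7526 ≈ 0.0009744 + 0.0045701*I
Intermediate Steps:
a(P) = √P (a(P) = 1*√P = √P)
v(Q, F) = -2 + F + Q + 2*F*Q (v(Q, F) = -2 + ((Q + Q)*F + (Q + F)) = -2 + ((2*Q)*F + (F + Q)) = -2 + (2*F*Q + (F + Q)) = -2 + (F + Q + 2*F*Q) = -2 + F + Q + 2*F*Q)
S = -22578 (S = ((-28220 - 4691) - 12245)/2 = (-32911 - 12245)/2 = (½)*(-45156) = -22578)
v(a(-7), -20)/S = (-2 - 20 + √(-7) + 2*(-20)*√(-7))/(-22578) = (-2 - 20 + I*√7 + 2*(-20)*(I*√7))*(-1/22578) = (-2 - 20 + I*√7 - 40*I*√7)*(-1/22578) = (-22 - 39*I*√7)*(-1/22578) = 11/11289 + 13*I*√7/7526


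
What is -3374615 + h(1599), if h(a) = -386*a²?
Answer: -990299801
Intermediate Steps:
-3374615 + h(1599) = -3374615 - 386*1599² = -3374615 - 386*2556801 = -3374615 - 986925186 = -990299801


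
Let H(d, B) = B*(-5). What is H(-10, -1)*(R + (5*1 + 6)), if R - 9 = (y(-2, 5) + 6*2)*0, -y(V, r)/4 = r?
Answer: 100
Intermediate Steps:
H(d, B) = -5*B
y(V, r) = -4*r
R = 9 (R = 9 + (-4*5 + 6*2)*0 = 9 + (-20 + 12)*0 = 9 - 8*0 = 9 + 0 = 9)
H(-10, -1)*(R + (5*1 + 6)) = (-5*(-1))*(9 + (5*1 + 6)) = 5*(9 + (5 + 6)) = 5*(9 + 11) = 5*20 = 100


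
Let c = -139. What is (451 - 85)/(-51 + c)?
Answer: -183/95 ≈ -1.9263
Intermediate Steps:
(451 - 85)/(-51 + c) = (451 - 85)/(-51 - 139) = 366/(-190) = 366*(-1/190) = -183/95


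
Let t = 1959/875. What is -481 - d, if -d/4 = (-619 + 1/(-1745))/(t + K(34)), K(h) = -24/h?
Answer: -505508279/241159 ≈ -2096.2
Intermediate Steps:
t = 1959/875 (t = 1959*(1/875) = 1959/875 ≈ 2.2389)
d = 389510800/241159 (d = -4*(-619 + 1/(-1745))/(1959/875 - 24/34) = -4*(-619 - 1/1745)/(1959/875 - 24*1/34) = -(-4320624)/(1745*(1959/875 - 12/17)) = -(-4320624)/(1745*22803/14875) = -(-4320624)*14875/(1745*22803) = -4*(-97377700/241159) = 389510800/241159 ≈ 1615.2)
-481 - d = -481 - 1*389510800/241159 = -481 - 389510800/241159 = -505508279/241159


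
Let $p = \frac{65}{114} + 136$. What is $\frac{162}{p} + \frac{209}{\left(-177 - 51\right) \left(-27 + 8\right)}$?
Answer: $\frac{4381963}{3549732} \approx 1.2344$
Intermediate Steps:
$p = \frac{15569}{114}$ ($p = 65 \cdot \frac{1}{114} + 136 = \frac{65}{114} + 136 = \frac{15569}{114} \approx 136.57$)
$\frac{162}{p} + \frac{209}{\left(-177 - 51\right) \left(-27 + 8\right)} = \frac{162}{\frac{15569}{114}} + \frac{209}{\left(-177 - 51\right) \left(-27 + 8\right)} = 162 \cdot \frac{114}{15569} + \frac{209}{\left(-228\right) \left(-19\right)} = \frac{18468}{15569} + \frac{209}{4332} = \frac{18468}{15569} + 209 \cdot \frac{1}{4332} = \frac{18468}{15569} + \frac{11}{228} = \frac{4381963}{3549732}$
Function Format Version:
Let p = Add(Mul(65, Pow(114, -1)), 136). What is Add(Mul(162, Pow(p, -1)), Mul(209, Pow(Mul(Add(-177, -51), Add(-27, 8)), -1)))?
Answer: Rational(4381963, 3549732) ≈ 1.2344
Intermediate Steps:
p = Rational(15569, 114) (p = Add(Mul(65, Rational(1, 114)), 136) = Add(Rational(65, 114), 136) = Rational(15569, 114) ≈ 136.57)
Add(Mul(162, Pow(p, -1)), Mul(209, Pow(Mul(Add(-177, -51), Add(-27, 8)), -1))) = Add(Mul(162, Pow(Rational(15569, 114), -1)), Mul(209, Pow(Mul(Add(-177, -51), Add(-27, 8)), -1))) = Add(Mul(162, Rational(114, 15569)), Mul(209, Pow(Mul(-228, -19), -1))) = Add(Rational(18468, 15569), Mul(209, Pow(4332, -1))) = Add(Rational(18468, 15569), Mul(209, Rational(1, 4332))) = Add(Rational(18468, 15569), Rational(11, 228)) = Rational(4381963, 3549732)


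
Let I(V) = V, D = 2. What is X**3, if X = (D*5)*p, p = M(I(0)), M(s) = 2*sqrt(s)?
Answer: 0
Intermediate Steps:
p = 0 (p = 2*sqrt(0) = 2*0 = 0)
X = 0 (X = (2*5)*0 = 10*0 = 0)
X**3 = 0**3 = 0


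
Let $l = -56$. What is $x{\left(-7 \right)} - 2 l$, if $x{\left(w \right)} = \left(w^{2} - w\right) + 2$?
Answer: $170$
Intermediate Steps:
$x{\left(w \right)} = 2 + w^{2} - w$
$x{\left(-7 \right)} - 2 l = \left(2 + \left(-7\right)^{2} - -7\right) - -112 = \left(2 + 49 + 7\right) + 112 = 58 + 112 = 170$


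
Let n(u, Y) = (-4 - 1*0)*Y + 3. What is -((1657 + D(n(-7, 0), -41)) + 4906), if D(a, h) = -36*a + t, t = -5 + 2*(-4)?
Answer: -6442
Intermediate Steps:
t = -13 (t = -5 - 8 = -13)
n(u, Y) = 3 - 4*Y (n(u, Y) = (-4 + 0)*Y + 3 = -4*Y + 3 = 3 - 4*Y)
D(a, h) = -13 - 36*a (D(a, h) = -36*a - 13 = -13 - 36*a)
-((1657 + D(n(-7, 0), -41)) + 4906) = -((1657 + (-13 - 36*(3 - 4*0))) + 4906) = -((1657 + (-13 - 36*(3 + 0))) + 4906) = -((1657 + (-13 - 36*3)) + 4906) = -((1657 + (-13 - 108)) + 4906) = -((1657 - 121) + 4906) = -(1536 + 4906) = -1*6442 = -6442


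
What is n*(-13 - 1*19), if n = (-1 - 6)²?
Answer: -1568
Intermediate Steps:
n = 49 (n = (-7)² = 49)
n*(-13 - 1*19) = 49*(-13 - 1*19) = 49*(-13 - 19) = 49*(-32) = -1568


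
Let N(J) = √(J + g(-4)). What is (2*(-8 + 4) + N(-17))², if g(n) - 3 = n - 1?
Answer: (-8 + I*√19)² ≈ 45.0 - 69.742*I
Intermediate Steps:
g(n) = 2 + n (g(n) = 3 + (n - 1) = 3 + (-1 + n) = 2 + n)
N(J) = √(-2 + J) (N(J) = √(J + (2 - 4)) = √(J - 2) = √(-2 + J))
(2*(-8 + 4) + N(-17))² = (2*(-8 + 4) + √(-2 - 17))² = (2*(-4) + √(-19))² = (-8 + I*√19)²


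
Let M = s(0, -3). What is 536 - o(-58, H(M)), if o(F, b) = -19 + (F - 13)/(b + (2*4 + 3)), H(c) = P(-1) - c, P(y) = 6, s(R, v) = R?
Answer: 9506/17 ≈ 559.18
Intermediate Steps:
M = 0
H(c) = 6 - c
o(F, b) = -19 + (-13 + F)/(11 + b) (o(F, b) = -19 + (-13 + F)/(b + (8 + 3)) = -19 + (-13 + F)/(b + 11) = -19 + (-13 + F)/(11 + b))
536 - o(-58, H(M)) = 536 - (-222 - 58 - 19*(6 - 1*0))/(11 + (6 - 1*0)) = 536 - (-222 - 58 - 19*(6 + 0))/(11 + (6 + 0)) = 536 - (-222 - 58 - 19*6)/(11 + 6) = 536 - (-222 - 58 - 114)/17 = 536 - (-394)/17 = 536 - 1*(-394/17) = 536 + 394/17 = 9506/17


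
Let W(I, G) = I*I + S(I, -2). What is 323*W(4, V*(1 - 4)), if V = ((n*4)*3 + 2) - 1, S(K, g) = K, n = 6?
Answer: 6460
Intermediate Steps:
V = 73 (V = ((6*4)*3 + 2) - 1 = (24*3 + 2) - 1 = (72 + 2) - 1 = 74 - 1 = 73)
W(I, G) = I + I**2 (W(I, G) = I*I + I = I**2 + I = I + I**2)
323*W(4, V*(1 - 4)) = 323*(4*(1 + 4)) = 323*(4*5) = 323*20 = 6460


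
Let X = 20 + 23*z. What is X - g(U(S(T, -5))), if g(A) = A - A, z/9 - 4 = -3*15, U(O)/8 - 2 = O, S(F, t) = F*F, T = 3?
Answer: -8467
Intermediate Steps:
S(F, t) = F**2
U(O) = 16 + 8*O
z = -369 (z = 36 + 9*(-3*15) = 36 + 9*(-45) = 36 - 405 = -369)
X = -8467 (X = 20 + 23*(-369) = 20 - 8487 = -8467)
g(A) = 0
X - g(U(S(T, -5))) = -8467 - 1*0 = -8467 + 0 = -8467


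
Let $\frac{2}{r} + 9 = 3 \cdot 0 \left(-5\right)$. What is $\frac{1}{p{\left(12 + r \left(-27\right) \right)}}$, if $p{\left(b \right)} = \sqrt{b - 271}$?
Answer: $- \frac{i \sqrt{253}}{253} \approx - 0.062869 i$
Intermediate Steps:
$r = - \frac{2}{9}$ ($r = \frac{2}{-9 + 3 \cdot 0 \left(-5\right)} = \frac{2}{-9 + 0 \left(-5\right)} = \frac{2}{-9 + 0} = \frac{2}{-9} = 2 \left(- \frac{1}{9}\right) = - \frac{2}{9} \approx -0.22222$)
$p{\left(b \right)} = \sqrt{-271 + b}$
$\frac{1}{p{\left(12 + r \left(-27\right) \right)}} = \frac{1}{\sqrt{-271 + \left(12 - -6\right)}} = \frac{1}{\sqrt{-271 + \left(12 + 6\right)}} = \frac{1}{\sqrt{-271 + 18}} = \frac{1}{\sqrt{-253}} = \frac{1}{i \sqrt{253}} = - \frac{i \sqrt{253}}{253}$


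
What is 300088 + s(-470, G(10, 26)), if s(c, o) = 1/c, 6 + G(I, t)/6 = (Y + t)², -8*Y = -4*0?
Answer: 141041359/470 ≈ 3.0009e+5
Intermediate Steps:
Y = 0 (Y = -(-1)*0/2 = -⅛*0 = 0)
G(I, t) = -36 + 6*t² (G(I, t) = -36 + 6*(0 + t)² = -36 + 6*t²)
300088 + s(-470, G(10, 26)) = 300088 + 1/(-470) = 300088 - 1/470 = 141041359/470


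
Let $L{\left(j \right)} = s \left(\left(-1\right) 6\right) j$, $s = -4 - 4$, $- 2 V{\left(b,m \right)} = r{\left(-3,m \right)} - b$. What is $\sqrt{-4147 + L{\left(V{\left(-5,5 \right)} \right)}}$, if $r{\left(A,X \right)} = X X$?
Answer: $i \sqrt{4867} \approx 69.764 i$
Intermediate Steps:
$r{\left(A,X \right)} = X^{2}$
$V{\left(b,m \right)} = \frac{b}{2} - \frac{m^{2}}{2}$ ($V{\left(b,m \right)} = - \frac{m^{2} - b}{2} = \frac{b}{2} - \frac{m^{2}}{2}$)
$s = -8$ ($s = -4 - 4 = -8$)
$L{\left(j \right)} = 48 j$ ($L{\left(j \right)} = - 8 \left(\left(-1\right) 6\right) j = \left(-8\right) \left(-6\right) j = 48 j$)
$\sqrt{-4147 + L{\left(V{\left(-5,5 \right)} \right)}} = \sqrt{-4147 + 48 \left(\frac{1}{2} \left(-5\right) - \frac{5^{2}}{2}\right)} = \sqrt{-4147 + 48 \left(- \frac{5}{2} - \frac{25}{2}\right)} = \sqrt{-4147 + 48 \left(-15\right)} = \sqrt{-4147 - 720} = \sqrt{-4867} = i \sqrt{4867}$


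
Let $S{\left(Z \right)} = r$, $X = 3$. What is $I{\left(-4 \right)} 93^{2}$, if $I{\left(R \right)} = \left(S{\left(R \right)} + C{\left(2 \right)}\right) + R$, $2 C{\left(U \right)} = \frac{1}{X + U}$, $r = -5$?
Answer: $- \frac{769761}{10} \approx -76976.0$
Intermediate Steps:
$S{\left(Z \right)} = -5$
$C{\left(U \right)} = \frac{1}{2 \left(3 + U\right)}$
$I{\left(R \right)} = - \frac{49}{10} + R$ ($I{\left(R \right)} = \left(-5 + \frac{1}{2 \left(3 + 2\right)}\right) + R = \left(-5 + \frac{1}{2 \cdot 5}\right) + R = \left(-5 + \frac{1}{2} \cdot \frac{1}{5}\right) + R = \left(-5 + \frac{1}{10}\right) + R = - \frac{49}{10} + R$)
$I{\left(-4 \right)} 93^{2} = \left(- \frac{49}{10} - 4\right) 93^{2} = \left(- \frac{89}{10}\right) 8649 = - \frac{769761}{10}$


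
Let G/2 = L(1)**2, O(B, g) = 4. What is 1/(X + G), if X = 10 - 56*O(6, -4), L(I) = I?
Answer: -1/212 ≈ -0.0047170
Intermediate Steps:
X = -214 (X = 10 - 56*4 = 10 - 224 = -214)
G = 2 (G = 2*1**2 = 2*1 = 2)
1/(X + G) = 1/(-214 + 2) = 1/(-212) = -1/212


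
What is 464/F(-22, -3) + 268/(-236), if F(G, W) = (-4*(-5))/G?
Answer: -150903/295 ≈ -511.54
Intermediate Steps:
F(G, W) = 20/G
464/F(-22, -3) + 268/(-236) = 464/((20/(-22))) + 268/(-236) = 464/((20*(-1/22))) + 268*(-1/236) = 464/(-10/11) - 67/59 = 464*(-11/10) - 67/59 = -2552/5 - 67/59 = -150903/295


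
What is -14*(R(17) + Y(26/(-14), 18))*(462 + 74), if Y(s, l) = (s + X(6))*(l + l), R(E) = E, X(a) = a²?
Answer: -9351056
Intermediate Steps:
Y(s, l) = 2*l*(36 + s) (Y(s, l) = (s + 6²)*(l + l) = (s + 36)*(2*l) = (36 + s)*(2*l) = 2*l*(36 + s))
-14*(R(17) + Y(26/(-14), 18))*(462 + 74) = -14*(17 + 2*18*(36 + 26/(-14)))*(462 + 74) = -14*(17 + 2*18*(36 + 26*(-1/14)))*536 = -14*(17 + 2*18*(36 - 13/7))*536 = -14*(17 + 2*18*(239/7))*536 = -14*(17 + 8604/7)*536 = -17446*536 = -14*4675528/7 = -9351056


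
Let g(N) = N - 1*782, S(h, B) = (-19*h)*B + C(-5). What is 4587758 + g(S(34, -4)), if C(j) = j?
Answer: 4589555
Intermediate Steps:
S(h, B) = -5 - 19*B*h (S(h, B) = (-19*h)*B - 5 = -19*B*h - 5 = -5 - 19*B*h)
g(N) = -782 + N (g(N) = N - 782 = -782 + N)
4587758 + g(S(34, -4)) = 4587758 + (-782 + (-5 - 19*(-4)*34)) = 4587758 + (-782 + (-5 + 2584)) = 4587758 + (-782 + 2579) = 4587758 + 1797 = 4589555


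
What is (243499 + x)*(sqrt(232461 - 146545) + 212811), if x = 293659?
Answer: 114313131138 + 1074316*sqrt(21479) ≈ 1.1447e+11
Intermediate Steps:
(243499 + x)*(sqrt(232461 - 146545) + 212811) = (243499 + 293659)*(sqrt(232461 - 146545) + 212811) = 537158*(sqrt(85916) + 212811) = 537158*(2*sqrt(21479) + 212811) = 537158*(212811 + 2*sqrt(21479)) = 114313131138 + 1074316*sqrt(21479)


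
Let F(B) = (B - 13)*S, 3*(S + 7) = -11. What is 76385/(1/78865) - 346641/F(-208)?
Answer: 42602455552877/7072 ≈ 6.0241e+9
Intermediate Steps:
S = -32/3 (S = -7 + (⅓)*(-11) = -7 - 11/3 = -32/3 ≈ -10.667)
F(B) = 416/3 - 32*B/3 (F(B) = (B - 13)*(-32/3) = (-13 + B)*(-32/3) = 416/3 - 32*B/3)
76385/(1/78865) - 346641/F(-208) = 76385/(1/78865) - 346641/(416/3 - 32/3*(-208)) = 76385/(1/78865) - 346641/(416/3 + 6656/3) = 76385*78865 - 346641/7072/3 = 6024103025 - 346641*3/7072 = 6024103025 - 1039923/7072 = 42602455552877/7072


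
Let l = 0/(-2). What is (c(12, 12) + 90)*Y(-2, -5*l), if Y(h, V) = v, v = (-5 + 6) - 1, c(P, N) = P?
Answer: 0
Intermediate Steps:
l = 0 (l = 0*(-½) = 0)
v = 0 (v = 1 - 1 = 0)
Y(h, V) = 0
(c(12, 12) + 90)*Y(-2, -5*l) = (12 + 90)*0 = 102*0 = 0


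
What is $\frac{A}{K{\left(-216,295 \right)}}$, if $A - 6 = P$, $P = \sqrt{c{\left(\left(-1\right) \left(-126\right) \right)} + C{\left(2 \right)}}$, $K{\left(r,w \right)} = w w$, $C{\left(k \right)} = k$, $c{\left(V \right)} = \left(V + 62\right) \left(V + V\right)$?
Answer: $\frac{6}{87025} + \frac{\sqrt{47378}}{87025} \approx 0.0025701$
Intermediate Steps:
$c{\left(V \right)} = 2 V \left(62 + V\right)$ ($c{\left(V \right)} = \left(62 + V\right) 2 V = 2 V \left(62 + V\right)$)
$K{\left(r,w \right)} = w^{2}$
$P = \sqrt{47378}$ ($P = \sqrt{2 \left(\left(-1\right) \left(-126\right)\right) \left(62 - -126\right) + 2} = \sqrt{2 \cdot 126 \left(62 + 126\right) + 2} = \sqrt{2 \cdot 126 \cdot 188 + 2} = \sqrt{47376 + 2} = \sqrt{47378} \approx 217.66$)
$A = 6 + \sqrt{47378} \approx 223.66$
$\frac{A}{K{\left(-216,295 \right)}} = \frac{6 + \sqrt{47378}}{295^{2}} = \frac{6 + \sqrt{47378}}{87025} = \left(6 + \sqrt{47378}\right) \frac{1}{87025} = \frac{6}{87025} + \frac{\sqrt{47378}}{87025}$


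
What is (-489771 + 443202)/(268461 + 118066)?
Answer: -1083/8989 ≈ -0.12048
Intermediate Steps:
(-489771 + 443202)/(268461 + 118066) = -46569/386527 = -46569*1/386527 = -1083/8989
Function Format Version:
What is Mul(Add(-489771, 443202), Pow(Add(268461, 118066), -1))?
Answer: Rational(-1083, 8989) ≈ -0.12048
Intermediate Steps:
Mul(Add(-489771, 443202), Pow(Add(268461, 118066), -1)) = Mul(-46569, Pow(386527, -1)) = Mul(-46569, Rational(1, 386527)) = Rational(-1083, 8989)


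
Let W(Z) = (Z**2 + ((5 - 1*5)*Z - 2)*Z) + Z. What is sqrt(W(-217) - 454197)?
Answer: I*sqrt(406891) ≈ 637.88*I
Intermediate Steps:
W(Z) = Z**2 - Z (W(Z) = (Z**2 + ((5 - 5)*Z - 2)*Z) + Z = (Z**2 + (0*Z - 2)*Z) + Z = (Z**2 + (0 - 2)*Z) + Z = (Z**2 - 2*Z) + Z = Z**2 - Z)
sqrt(W(-217) - 454197) = sqrt(-217*(-1 - 217) - 454197) = sqrt(-217*(-218) - 454197) = sqrt(47306 - 454197) = sqrt(-406891) = I*sqrt(406891)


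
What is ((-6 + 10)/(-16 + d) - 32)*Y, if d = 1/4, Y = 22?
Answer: -44704/63 ≈ -709.59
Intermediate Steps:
d = 1/4 ≈ 0.25000
((-6 + 10)/(-16 + d) - 32)*Y = ((-6 + 10)/(-16 + 1/4) - 32)*22 = (4/(-63/4) - 32)*22 = (4*(-4/63) - 32)*22 = (-16/63 - 32)*22 = -2032/63*22 = -44704/63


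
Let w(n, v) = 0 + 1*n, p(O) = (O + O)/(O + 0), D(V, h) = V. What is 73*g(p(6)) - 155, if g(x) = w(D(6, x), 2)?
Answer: 283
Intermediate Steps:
p(O) = 2 (p(O) = (2*O)/O = 2)
w(n, v) = n (w(n, v) = 0 + n = n)
g(x) = 6
73*g(p(6)) - 155 = 73*6 - 155 = 438 - 155 = 283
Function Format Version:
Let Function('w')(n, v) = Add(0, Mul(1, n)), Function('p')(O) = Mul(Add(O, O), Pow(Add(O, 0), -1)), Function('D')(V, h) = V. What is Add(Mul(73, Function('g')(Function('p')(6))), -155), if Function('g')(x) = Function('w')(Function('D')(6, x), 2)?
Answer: 283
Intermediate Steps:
Function('p')(O) = 2 (Function('p')(O) = Mul(Mul(2, O), Pow(O, -1)) = 2)
Function('w')(n, v) = n (Function('w')(n, v) = Add(0, n) = n)
Function('g')(x) = 6
Add(Mul(73, Function('g')(Function('p')(6))), -155) = Add(Mul(73, 6), -155) = Add(438, -155) = 283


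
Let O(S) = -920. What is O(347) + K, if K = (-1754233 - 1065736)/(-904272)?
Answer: -829110271/904272 ≈ -916.88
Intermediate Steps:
K = 2819969/904272 (K = -2819969*(-1/904272) = 2819969/904272 ≈ 3.1185)
O(347) + K = -920 + 2819969/904272 = -829110271/904272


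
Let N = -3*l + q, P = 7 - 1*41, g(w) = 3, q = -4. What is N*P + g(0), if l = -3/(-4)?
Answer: 431/2 ≈ 215.50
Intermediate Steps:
l = ¾ (l = -3*(-¼) = ¾ ≈ 0.75000)
P = -34 (P = 7 - 41 = -34)
N = -25/4 (N = -3*¾ - 4 = -9/4 - 4 = -25/4 ≈ -6.2500)
N*P + g(0) = -25/4*(-34) + 3 = 425/2 + 3 = 431/2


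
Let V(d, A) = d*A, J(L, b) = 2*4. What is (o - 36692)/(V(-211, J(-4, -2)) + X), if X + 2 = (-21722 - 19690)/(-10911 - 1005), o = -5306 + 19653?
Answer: 22188585/1674719 ≈ 13.249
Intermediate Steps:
J(L, b) = 8
V(d, A) = A*d
o = 14347
X = 1465/993 (X = -2 + (-21722 - 19690)/(-10911 - 1005) = -2 - 41412/(-11916) = -2 - 41412*(-1/11916) = -2 + 3451/993 = 1465/993 ≈ 1.4753)
(o - 36692)/(V(-211, J(-4, -2)) + X) = (14347 - 36692)/(8*(-211) + 1465/993) = -22345/(-1688 + 1465/993) = -22345/(-1674719/993) = -22345*(-993/1674719) = 22188585/1674719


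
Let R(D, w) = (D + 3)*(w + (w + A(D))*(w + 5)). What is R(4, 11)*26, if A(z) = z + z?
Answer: 57330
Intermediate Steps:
A(z) = 2*z
R(D, w) = (3 + D)*(w + (5 + w)*(w + 2*D)) (R(D, w) = (D + 3)*(w + (w + 2*D)*(w + 5)) = (3 + D)*(w + (w + 2*D)*(5 + w)) = (3 + D)*(w + (5 + w)*(w + 2*D)))
R(4, 11)*26 = (3*11² + 10*4² + 18*11 + 30*4 + 4*11² + 2*11*4² + 12*4*11)*26 = (3*121 + 10*16 + 198 + 120 + 4*121 + 2*11*16 + 528)*26 = (363 + 160 + 198 + 120 + 484 + 352 + 528)*26 = 2205*26 = 57330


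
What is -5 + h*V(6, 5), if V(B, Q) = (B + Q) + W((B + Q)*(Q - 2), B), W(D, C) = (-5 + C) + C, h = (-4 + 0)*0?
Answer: -5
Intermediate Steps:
h = 0 (h = -4*0 = 0)
W(D, C) = -5 + 2*C
V(B, Q) = -5 + Q + 3*B (V(B, Q) = (B + Q) + (-5 + 2*B) = -5 + Q + 3*B)
-5 + h*V(6, 5) = -5 + 0*(-5 + 5 + 3*6) = -5 + 0*(-5 + 5 + 18) = -5 + 0*18 = -5 + 0 = -5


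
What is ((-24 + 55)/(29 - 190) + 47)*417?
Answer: 3142512/161 ≈ 19519.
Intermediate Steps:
((-24 + 55)/(29 - 190) + 47)*417 = (31/(-161) + 47)*417 = (31*(-1/161) + 47)*417 = (-31/161 + 47)*417 = (7536/161)*417 = 3142512/161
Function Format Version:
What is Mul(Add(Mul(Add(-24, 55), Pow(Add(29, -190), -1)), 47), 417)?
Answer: Rational(3142512, 161) ≈ 19519.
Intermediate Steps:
Mul(Add(Mul(Add(-24, 55), Pow(Add(29, -190), -1)), 47), 417) = Mul(Add(Mul(31, Pow(-161, -1)), 47), 417) = Mul(Add(Mul(31, Rational(-1, 161)), 47), 417) = Mul(Add(Rational(-31, 161), 47), 417) = Mul(Rational(7536, 161), 417) = Rational(3142512, 161)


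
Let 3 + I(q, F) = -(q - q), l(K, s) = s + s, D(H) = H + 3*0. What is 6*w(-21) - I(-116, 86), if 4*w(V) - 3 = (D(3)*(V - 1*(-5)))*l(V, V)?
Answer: 6063/2 ≈ 3031.5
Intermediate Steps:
D(H) = H (D(H) = H + 0 = H)
l(K, s) = 2*s
I(q, F) = -3 (I(q, F) = -3 - (q - q) = -3 - 1*0 = -3 + 0 = -3)
w(V) = 3/4 + V*(15 + 3*V)/2 (w(V) = 3/4 + ((3*(V - 1*(-5)))*(2*V))/4 = 3/4 + ((3*(V + 5))*(2*V))/4 = 3/4 + ((3*(5 + V))*(2*V))/4 = 3/4 + ((15 + 3*V)*(2*V))/4 = 3/4 + (2*V*(15 + 3*V))/4 = 3/4 + V*(15 + 3*V)/2)
6*w(-21) - I(-116, 86) = 6*(3/4 + (3/2)*(-21)**2 + (15/2)*(-21)) - 1*(-3) = 6*(3/4 + (3/2)*441 - 315/2) + 3 = 6*(3/4 + 1323/2 - 315/2) + 3 = 6*(2019/4) + 3 = 6057/2 + 3 = 6063/2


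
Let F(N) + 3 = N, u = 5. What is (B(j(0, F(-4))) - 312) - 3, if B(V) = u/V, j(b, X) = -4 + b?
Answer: -1265/4 ≈ -316.25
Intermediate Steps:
F(N) = -3 + N
B(V) = 5/V
(B(j(0, F(-4))) - 312) - 3 = (5/(-4 + 0) - 312) - 3 = (5/(-4) - 312) - 3 = (5*(-1/4) - 312) - 3 = (-5/4 - 312) - 3 = -1253/4 - 3 = -1265/4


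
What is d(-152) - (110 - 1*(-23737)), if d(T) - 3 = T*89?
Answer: -37372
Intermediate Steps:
d(T) = 3 + 89*T (d(T) = 3 + T*89 = 3 + 89*T)
d(-152) - (110 - 1*(-23737)) = (3 + 89*(-152)) - (110 - 1*(-23737)) = (3 - 13528) - (110 + 23737) = -13525 - 1*23847 = -13525 - 23847 = -37372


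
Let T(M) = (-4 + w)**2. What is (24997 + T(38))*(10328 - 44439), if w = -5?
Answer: -855435658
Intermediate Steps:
T(M) = 81 (T(M) = (-4 - 5)**2 = (-9)**2 = 81)
(24997 + T(38))*(10328 - 44439) = (24997 + 81)*(10328 - 44439) = 25078*(-34111) = -855435658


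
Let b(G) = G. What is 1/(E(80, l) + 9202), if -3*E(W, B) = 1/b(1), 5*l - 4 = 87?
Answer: 3/27605 ≈ 0.00010868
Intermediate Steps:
l = 91/5 (l = ⅘ + (⅕)*87 = ⅘ + 87/5 = 91/5 ≈ 18.200)
E(W, B) = -⅓ (E(W, B) = -⅓/1 = -⅓*1 = -⅓)
1/(E(80, l) + 9202) = 1/(-⅓ + 9202) = 1/(27605/3) = 3/27605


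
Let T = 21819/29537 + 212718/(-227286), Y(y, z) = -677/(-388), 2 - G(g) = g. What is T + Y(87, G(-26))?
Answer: 671877180533/434129745636 ≈ 1.5476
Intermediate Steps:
G(g) = 2 - g
Y(y, z) = 677/388 (Y(y, z) = -677*(-1/388) = 677/388)
T = -220649722/1118891097 (T = 21819*(1/29537) + 212718*(-1/227286) = 21819/29537 - 35453/37881 = -220649722/1118891097 ≈ -0.19720)
T + Y(87, G(-26)) = -220649722/1118891097 + 677/388 = 671877180533/434129745636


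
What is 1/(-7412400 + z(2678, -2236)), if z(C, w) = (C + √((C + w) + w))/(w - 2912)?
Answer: -7555489499844/56004314299024567103 + 198*I*√1794/56004314299024567103 ≈ -1.3491e-7 + 1.4975e-16*I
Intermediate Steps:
z(C, w) = (C + √(C + 2*w))/(-2912 + w)
1/(-7412400 + z(2678, -2236)) = 1/(-7412400 + (2678 + √(2678 + 2*(-2236)))/(-2912 - 2236)) = 1/(-7412400 + (2678 + √(2678 - 4472))/(-5148)) = 1/(-7412400 - (2678 + √(-1794))/5148) = 1/(-7412400 - (2678 + I*√1794)/5148) = 1/(-7412400 + (-103/198 - I*√1794/5148)) = 1/(-1467655303/198 - I*√1794/5148)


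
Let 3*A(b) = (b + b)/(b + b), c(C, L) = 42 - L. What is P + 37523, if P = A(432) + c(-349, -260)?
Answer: 113476/3 ≈ 37825.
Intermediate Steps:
A(b) = ⅓ (A(b) = ((b + b)/(b + b))/3 = ((2*b)/((2*b)))/3 = ((2*b)*(1/(2*b)))/3 = (⅓)*1 = ⅓)
P = 907/3 (P = ⅓ + (42 - 1*(-260)) = ⅓ + (42 + 260) = ⅓ + 302 = 907/3 ≈ 302.33)
P + 37523 = 907/3 + 37523 = 113476/3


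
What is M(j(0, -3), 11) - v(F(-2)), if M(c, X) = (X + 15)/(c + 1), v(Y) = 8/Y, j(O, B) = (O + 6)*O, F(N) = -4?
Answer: 28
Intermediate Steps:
j(O, B) = O*(6 + O) (j(O, B) = (6 + O)*O = O*(6 + O))
M(c, X) = (15 + X)/(1 + c)
M(j(0, -3), 11) - v(F(-2)) = (15 + 11)/(1 + 0*(6 + 0)) - 8/(-4) = 26/(1 + 0*6) - 8*(-1)/4 = 26/(1 + 0) - 1*(-2) = 26/1 + 2 = 1*26 + 2 = 26 + 2 = 28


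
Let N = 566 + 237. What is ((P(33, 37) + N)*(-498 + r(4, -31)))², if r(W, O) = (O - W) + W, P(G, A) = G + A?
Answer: 213274941489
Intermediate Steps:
N = 803
P(G, A) = A + G
r(W, O) = O
((P(33, 37) + N)*(-498 + r(4, -31)))² = (((37 + 33) + 803)*(-498 - 31))² = ((70 + 803)*(-529))² = (873*(-529))² = (-461817)² = 213274941489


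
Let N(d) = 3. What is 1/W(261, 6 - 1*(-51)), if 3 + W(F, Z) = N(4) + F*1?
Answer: 1/261 ≈ 0.0038314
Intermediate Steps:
W(F, Z) = F (W(F, Z) = -3 + (3 + F*1) = -3 + (3 + F) = F)
1/W(261, 6 - 1*(-51)) = 1/261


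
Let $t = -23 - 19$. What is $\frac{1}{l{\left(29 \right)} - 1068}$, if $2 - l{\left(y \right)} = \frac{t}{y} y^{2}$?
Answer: $\frac{1}{152} \approx 0.0065789$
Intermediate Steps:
$t = -42$
$l{\left(y \right)} = 2 + 42 y$ ($l{\left(y \right)} = 2 - - \frac{42}{y} y^{2} = 2 - - 42 y = 2 + 42 y$)
$\frac{1}{l{\left(29 \right)} - 1068} = \frac{1}{\left(2 + 42 \cdot 29\right) - 1068} = \frac{1}{\left(2 + 1218\right) - 1068} = \frac{1}{1220 - 1068} = \frac{1}{152}$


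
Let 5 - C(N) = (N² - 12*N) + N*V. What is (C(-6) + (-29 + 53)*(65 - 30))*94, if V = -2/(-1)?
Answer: 70406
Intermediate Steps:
V = 2 (V = -2*(-1) = 2)
C(N) = 5 - N² + 10*N (C(N) = 5 - ((N² - 12*N) + N*2) = 5 - ((N² - 12*N) + 2*N) = 5 - (N² - 10*N) = 5 + (-N² + 10*N) = 5 - N² + 10*N)
(C(-6) + (-29 + 53)*(65 - 30))*94 = ((5 - 1*(-6)² + 10*(-6)) + (-29 + 53)*(65 - 30))*94 = ((5 - 1*36 - 60) + 24*35)*94 = ((5 - 36 - 60) + 840)*94 = (-91 + 840)*94 = 749*94 = 70406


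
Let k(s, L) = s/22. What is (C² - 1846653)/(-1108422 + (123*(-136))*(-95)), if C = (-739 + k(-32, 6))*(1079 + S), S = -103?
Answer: 1108677978691/1020514 ≈ 1.0864e+6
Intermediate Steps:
k(s, L) = s/22 (k(s, L) = s*(1/22) = s/22)
C = -7949520/11 (C = (-739 + (1/22)*(-32))*(1079 - 103) = (-739 - 16/11)*976 = -8145/11*976 = -7949520/11 ≈ -7.2268e+5)
(C² - 1846653)/(-1108422 + (123*(-136))*(-95)) = ((-7949520/11)² - 1846653)/(-1108422 + (123*(-136))*(-95)) = (63194868230400/121 - 1846653)/(-1108422 - 16728*(-95)) = 63194644785387/(121*(-1108422 + 1589160)) = (63194644785387/121)/480738 = (63194644785387/121)*(1/480738) = 1108677978691/1020514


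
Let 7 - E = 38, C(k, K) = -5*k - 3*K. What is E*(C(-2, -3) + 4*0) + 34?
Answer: -555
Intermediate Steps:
E = -31 (E = 7 - 1*38 = 7 - 38 = -31)
E*(C(-2, -3) + 4*0) + 34 = -31*((-5*(-2) - 3*(-3)) + 4*0) + 34 = -31*((10 + 9) + 0) + 34 = -31*(19 + 0) + 34 = -31*19 + 34 = -589 + 34 = -555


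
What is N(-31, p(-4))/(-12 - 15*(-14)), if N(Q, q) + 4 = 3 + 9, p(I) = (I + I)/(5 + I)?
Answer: 4/99 ≈ 0.040404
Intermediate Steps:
p(I) = 2*I/(5 + I) (p(I) = (2*I)/(5 + I) = 2*I/(5 + I))
N(Q, q) = 8 (N(Q, q) = -4 + (3 + 9) = -4 + 12 = 8)
N(-31, p(-4))/(-12 - 15*(-14)) = 8/(-12 - 15*(-14)) = 8/(-12 + 210) = 8/198 = 8*(1/198) = 4/99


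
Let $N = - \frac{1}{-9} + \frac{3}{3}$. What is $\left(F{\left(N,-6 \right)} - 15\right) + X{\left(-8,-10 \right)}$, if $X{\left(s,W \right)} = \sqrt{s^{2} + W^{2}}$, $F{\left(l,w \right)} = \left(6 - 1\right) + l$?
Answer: $- \frac{80}{9} + 2 \sqrt{41} \approx 3.9174$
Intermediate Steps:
$N = \frac{10}{9}$ ($N = \left(-1\right) \left(- \frac{1}{9}\right) + 3 \cdot \frac{1}{3} = \frac{1}{9} + 1 = \frac{10}{9} \approx 1.1111$)
$F{\left(l,w \right)} = 5 + l$
$X{\left(s,W \right)} = \sqrt{W^{2} + s^{2}}$
$\left(F{\left(N,-6 \right)} - 15\right) + X{\left(-8,-10 \right)} = \left(\left(5 + \frac{10}{9}\right) - 15\right) + \sqrt{\left(-10\right)^{2} + \left(-8\right)^{2}} = \left(\frac{55}{9} - 15\right) + \sqrt{100 + 64} = - \frac{80}{9} + \sqrt{164} = - \frac{80}{9} + 2 \sqrt{41}$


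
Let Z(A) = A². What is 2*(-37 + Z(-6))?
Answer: -2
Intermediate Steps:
2*(-37 + Z(-6)) = 2*(-37 + (-6)²) = 2*(-37 + 36) = 2*(-1) = -2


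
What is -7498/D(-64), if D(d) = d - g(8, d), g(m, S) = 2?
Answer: 3749/33 ≈ 113.61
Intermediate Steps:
D(d) = -2 + d (D(d) = d - 1*2 = d - 2 = -2 + d)
-7498/D(-64) = -7498/(-2 - 64) = -7498/(-66) = -7498*(-1/66) = 3749/33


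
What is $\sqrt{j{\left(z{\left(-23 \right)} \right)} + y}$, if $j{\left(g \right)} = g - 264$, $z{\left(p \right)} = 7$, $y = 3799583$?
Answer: $\sqrt{3799326} \approx 1949.2$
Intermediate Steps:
$j{\left(g \right)} = -264 + g$
$\sqrt{j{\left(z{\left(-23 \right)} \right)} + y} = \sqrt{\left(-264 + 7\right) + 3799583} = \sqrt{-257 + 3799583} = \sqrt{3799326}$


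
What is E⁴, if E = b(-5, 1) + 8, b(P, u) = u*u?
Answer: 6561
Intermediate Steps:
b(P, u) = u²
E = 9 (E = 1² + 8 = 1 + 8 = 9)
E⁴ = 9⁴ = 6561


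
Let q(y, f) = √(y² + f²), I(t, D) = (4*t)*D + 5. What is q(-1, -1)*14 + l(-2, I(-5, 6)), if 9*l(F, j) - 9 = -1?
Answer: 8/9 + 14*√2 ≈ 20.688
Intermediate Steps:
I(t, D) = 5 + 4*D*t (I(t, D) = 4*D*t + 5 = 5 + 4*D*t)
l(F, j) = 8/9 (l(F, j) = 1 + (⅑)*(-1) = 1 - ⅑ = 8/9)
q(y, f) = √(f² + y²)
q(-1, -1)*14 + l(-2, I(-5, 6)) = √((-1)² + (-1)²)*14 + 8/9 = √(1 + 1)*14 + 8/9 = √2*14 + 8/9 = 14*√2 + 8/9 = 8/9 + 14*√2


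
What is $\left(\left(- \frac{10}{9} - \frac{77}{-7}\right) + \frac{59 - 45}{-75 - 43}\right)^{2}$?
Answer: $\frac{26915344}{281961} \approx 95.458$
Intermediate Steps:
$\left(\left(- \frac{10}{9} - \frac{77}{-7}\right) + \frac{59 - 45}{-75 - 43}\right)^{2} = \left(\left(\left(-10\right) \frac{1}{9} - -11\right) + \frac{14}{-118}\right)^{2} = \left(\left(- \frac{10}{9} + 11\right) + 14 \left(- \frac{1}{118}\right)\right)^{2} = \left(\frac{89}{9} - \frac{7}{59}\right)^{2} = \left(\frac{5188}{531}\right)^{2} = \frac{26915344}{281961}$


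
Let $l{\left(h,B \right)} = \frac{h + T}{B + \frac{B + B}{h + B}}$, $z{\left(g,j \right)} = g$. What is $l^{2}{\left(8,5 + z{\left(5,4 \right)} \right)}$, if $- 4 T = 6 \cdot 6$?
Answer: $\frac{81}{10000} \approx 0.0081$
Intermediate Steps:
$T = -9$ ($T = - \frac{6 \cdot 6}{4} = \left(- \frac{1}{4}\right) 36 = -9$)
$l{\left(h,B \right)} = \frac{-9 + h}{B + \frac{2 B}{B + h}}$ ($l{\left(h,B \right)} = \frac{h - 9}{B + \frac{B + B}{h + B}} = \frac{-9 + h}{B + \frac{2 B}{B + h}}$)
$l^{2}{\left(8,5 + z{\left(5,4 \right)} \right)} = \left(\frac{8^{2} - 9 \left(5 + 5\right) - 72 + \left(5 + 5\right) 8}{\left(5 + 5\right) \left(2 + \left(5 + 5\right) + 8\right)}\right)^{2} = \left(\frac{64 - 90 - 72 + 10 \cdot 8}{10 \left(2 + 10 + 8\right)}\right)^{2} = \left(\frac{64 - 90 - 72 + 80}{10 \cdot 20}\right)^{2} = \left(\frac{1}{10} \cdot \frac{1}{20} \left(-18\right)\right)^{2} = \left(- \frac{9}{100}\right)^{2} = \frac{81}{10000}$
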